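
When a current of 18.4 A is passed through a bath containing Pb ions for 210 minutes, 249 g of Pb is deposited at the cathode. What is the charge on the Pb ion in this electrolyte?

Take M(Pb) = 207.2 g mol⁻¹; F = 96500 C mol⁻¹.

+2

Q = I·t = 18.40 A × 12600 s = 231800 C, so n(e⁻) = 231800/96500 = 2.402 mol.
n(Pb) deposited = 249 / 207.2 = 1.202 mol.
Electrons per atom = n(e⁻)/n(Pb) = 2.402 / 1.202 = 2.00 ≈ 2, so the ion is Pb²⁺.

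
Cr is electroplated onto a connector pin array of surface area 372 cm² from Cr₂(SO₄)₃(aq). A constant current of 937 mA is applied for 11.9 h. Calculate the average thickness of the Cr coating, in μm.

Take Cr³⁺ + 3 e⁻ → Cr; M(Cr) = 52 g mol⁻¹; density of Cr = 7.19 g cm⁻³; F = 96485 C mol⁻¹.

Q = I·t = 0.9370 × 42840 = 40140 C; n(e⁻) = 0.4160 mol.
n(Cr) = n(e⁻)/3 = 0.1387 mol, so m = 0.1387 × 52 = 7.211 g.
Volume = m/ρ = 7.211 / 7.19 = 1.003 cm³.
Thickness = V/A = 1.003 / 372 = 0.00270 cm = 27.0 μm.

27.0 μm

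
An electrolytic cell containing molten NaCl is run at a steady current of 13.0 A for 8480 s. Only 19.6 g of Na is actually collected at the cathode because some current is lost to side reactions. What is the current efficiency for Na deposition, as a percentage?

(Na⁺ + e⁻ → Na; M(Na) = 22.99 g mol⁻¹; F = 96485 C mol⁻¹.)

74.6 %

Q = I·t = 13.00 × 8480.0 = 110200 C; n(e⁻) = 110200/96485 = 1.143 mol.
Theoretical n(Na) = n(e⁻)/1 = 1.143 mol, i.e. m_theo = 1.143 × 22.99 = 26.27 g.
Efficiency = m_actual / m_theo = 19.6 / 26.27 = 74.6 %.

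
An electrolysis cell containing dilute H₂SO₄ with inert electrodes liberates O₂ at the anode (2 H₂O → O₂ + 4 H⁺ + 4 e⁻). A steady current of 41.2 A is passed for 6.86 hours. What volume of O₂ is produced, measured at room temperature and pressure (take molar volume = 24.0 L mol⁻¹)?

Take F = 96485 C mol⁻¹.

Q = I·t = 41.20 A × 24696 s = 1017000 C.
n(e⁻) = Q/F = 1017000 / 96485 = 10.55 mol.
4 electrons are transferred per O₂ molecule, so n(O₂) = 10.55 / 4 = 2.636 mol.
V = n × V_m = 2.636 × 24.0 = 63.3 L.

63.3 L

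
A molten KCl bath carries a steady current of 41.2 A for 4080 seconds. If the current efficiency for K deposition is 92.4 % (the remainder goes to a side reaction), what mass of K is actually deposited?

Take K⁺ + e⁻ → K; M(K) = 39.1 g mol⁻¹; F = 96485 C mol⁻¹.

Q = I·t = 41.20 × 4080.0 = 168100 C.
n(e⁻) = 168100/96485 = 1.742 mol; theoretically n(K) = 1.742/1 = 1.742 mol, m_theo = 68.12 g.
At 92.4 % efficiency, m_actual = 0.924 × 68.12 = 62.9 g.

62.9 g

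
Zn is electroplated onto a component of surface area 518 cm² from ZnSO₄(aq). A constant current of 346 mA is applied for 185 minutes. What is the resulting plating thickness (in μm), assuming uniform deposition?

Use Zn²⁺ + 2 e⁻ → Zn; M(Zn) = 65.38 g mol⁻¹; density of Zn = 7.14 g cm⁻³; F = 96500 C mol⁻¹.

3.52 μm

Q = I·t = 0.3460 × 11100 = 3841 C; n(e⁻) = 0.03980 mol.
n(Zn) = n(e⁻)/2 = 0.01990 mol, so m = 0.01990 × 65.38 = 1.301 g.
Volume = m/ρ = 1.301 / 7.14 = 0.1822 cm³.
Thickness = V/A = 0.1822 / 518 = 3.52 × 10⁻⁴ cm = 3.52 μm.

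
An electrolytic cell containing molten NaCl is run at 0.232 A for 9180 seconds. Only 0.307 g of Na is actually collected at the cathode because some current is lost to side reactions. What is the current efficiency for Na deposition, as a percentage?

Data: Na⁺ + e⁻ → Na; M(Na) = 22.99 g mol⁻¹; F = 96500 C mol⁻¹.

Q = I·t = 0.2320 × 9180.0 = 2130 C; n(e⁻) = 2130/96500 = 0.02207 mol.
Theoretical n(Na) = n(e⁻)/1 = 0.02207 mol, i.e. m_theo = 0.02207 × 22.99 = 0.5074 g.
Efficiency = m_actual / m_theo = 0.307 / 0.5074 = 60.5 %.

60.5 %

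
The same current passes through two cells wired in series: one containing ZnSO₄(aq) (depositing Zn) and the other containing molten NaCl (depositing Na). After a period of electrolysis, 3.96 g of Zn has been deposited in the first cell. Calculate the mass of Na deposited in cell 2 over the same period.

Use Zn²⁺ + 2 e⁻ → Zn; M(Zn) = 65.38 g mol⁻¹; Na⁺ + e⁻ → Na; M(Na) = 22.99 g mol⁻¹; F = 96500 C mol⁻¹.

n(Zn) = 3.96 / 65.38 = 0.06057 mol.
Since Zn²⁺ + 2 e⁻ → Zn, n(e⁻) passed = 2 × 0.06057 = 0.1211 mol.
Cells in series carry the same charge, so the same 0.1211 mol of electrons passes through cell 2.
Na⁺ + e⁻ → Na, so n(Na) = 0.1211 / 1 = 0.1211 mol.
m(Na) = 0.1211 × 22.99 = 2.78 g.

2.78 g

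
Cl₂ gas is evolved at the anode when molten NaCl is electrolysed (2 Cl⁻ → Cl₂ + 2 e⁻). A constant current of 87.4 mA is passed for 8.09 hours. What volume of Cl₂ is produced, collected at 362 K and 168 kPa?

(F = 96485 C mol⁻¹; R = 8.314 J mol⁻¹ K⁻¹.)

0.236 L

Q = I·t = 0.08740 A × 29124 s = 2545 C.
n(e⁻) = Q/F = 2545 / 96485 = 0.02638 mol.
2 electrons are transferred per Cl₂ molecule, so n(Cl₂) = 0.02638 / 2 = 0.01319 mol.
V = nRT/P = (0.01319 × 8.314 × 362) / (168 × 10³ Pa) = 2.36 × 10⁻⁴ m³ = 0.236 L.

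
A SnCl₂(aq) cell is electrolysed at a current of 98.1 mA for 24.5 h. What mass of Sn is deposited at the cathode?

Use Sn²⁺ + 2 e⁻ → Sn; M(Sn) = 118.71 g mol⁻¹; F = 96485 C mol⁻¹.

5.32 g

Q = I·t = 0.09810 A × 88200 s = 8652 C.
n(e⁻) = Q/F = 8652 / 96485 = 0.08968 mol.
Sn²⁺ + 2 e⁻ → Sn, so n(Sn) = n(e⁻)/2 = 0.04484 mol.
m = n·M = 0.04484 × 118.71 = 5.32 g.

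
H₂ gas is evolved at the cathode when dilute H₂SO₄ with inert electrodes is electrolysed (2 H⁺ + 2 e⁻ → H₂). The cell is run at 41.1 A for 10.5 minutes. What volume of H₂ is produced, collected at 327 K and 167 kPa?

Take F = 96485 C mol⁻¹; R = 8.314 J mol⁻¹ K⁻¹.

2.18 L

Q = I·t = 41.10 A × 630.00 s = 25890 C.
n(e⁻) = Q/F = 25890 / 96485 = 0.2684 mol.
2 electrons are transferred per H₂ molecule, so n(H₂) = 0.2684 / 2 = 0.1342 mol.
V = nRT/P = (0.1342 × 8.314 × 327) / (167 × 10³ Pa) = 0.00218 m³ = 2.18 L.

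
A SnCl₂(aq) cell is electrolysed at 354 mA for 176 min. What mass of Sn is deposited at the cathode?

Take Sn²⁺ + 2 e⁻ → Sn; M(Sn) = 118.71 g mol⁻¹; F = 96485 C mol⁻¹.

Q = I·t = 0.3540 A × 10560 s = 3738 C.
n(e⁻) = Q/F = 3738 / 96485 = 0.03874 mol.
Sn²⁺ + 2 e⁻ → Sn, so n(Sn) = n(e⁻)/2 = 0.01937 mol.
m = n·M = 0.01937 × 118.71 = 2.30 g.

2.30 g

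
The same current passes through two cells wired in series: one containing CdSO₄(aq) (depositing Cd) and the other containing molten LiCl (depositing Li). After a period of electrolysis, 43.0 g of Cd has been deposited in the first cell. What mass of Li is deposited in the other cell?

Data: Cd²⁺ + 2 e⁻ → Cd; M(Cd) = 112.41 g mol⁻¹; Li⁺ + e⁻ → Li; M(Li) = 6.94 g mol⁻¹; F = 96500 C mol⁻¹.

5.31 g

n(Cd) = 43.0 / 112.41 = 0.3825 mol.
Since Cd²⁺ + 2 e⁻ → Cd, n(e⁻) passed = 2 × 0.3825 = 0.7651 mol.
Cells in series carry the same charge, so the same 0.7651 mol of electrons passes through cell 2.
Li⁺ + e⁻ → Li, so n(Li) = 0.7651 / 1 = 0.7651 mol.
m(Li) = 0.7651 × 6.94 = 5.31 g.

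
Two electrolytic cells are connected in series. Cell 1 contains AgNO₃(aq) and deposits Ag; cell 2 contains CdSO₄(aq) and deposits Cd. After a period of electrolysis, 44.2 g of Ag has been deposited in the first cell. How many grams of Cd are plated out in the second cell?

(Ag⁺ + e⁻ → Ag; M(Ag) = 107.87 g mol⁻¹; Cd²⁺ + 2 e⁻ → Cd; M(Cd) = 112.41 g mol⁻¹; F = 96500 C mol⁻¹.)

23.0 g

n(Ag) = 44.2 / 107.87 = 0.4098 mol.
Since Ag⁺ + e⁻ → Ag, n(e⁻) passed = 1 × 0.4098 = 0.4098 mol.
Cells in series carry the same charge, so the same 0.4098 mol of electrons passes through cell 2.
Cd²⁺ + 2 e⁻ → Cd, so n(Cd) = 0.4098 / 2 = 0.2049 mol.
m(Cd) = 0.2049 × 112.41 = 23.0 g.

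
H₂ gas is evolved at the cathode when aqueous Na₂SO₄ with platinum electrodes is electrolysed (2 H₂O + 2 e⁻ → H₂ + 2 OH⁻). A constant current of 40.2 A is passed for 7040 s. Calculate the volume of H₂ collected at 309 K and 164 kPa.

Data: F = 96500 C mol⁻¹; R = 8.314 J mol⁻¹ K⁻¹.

23.0 L

Q = I·t = 40.20 A × 7040.0 s = 283000 C.
n(e⁻) = Q/F = 283000 / 96500 = 2.933 mol.
2 electrons are transferred per H₂ molecule, so n(H₂) = 2.933 / 2 = 1.466 mol.
V = nRT/P = (1.466 × 8.314 × 309) / (164 × 10³ Pa) = 0.0230 m³ = 23.0 L.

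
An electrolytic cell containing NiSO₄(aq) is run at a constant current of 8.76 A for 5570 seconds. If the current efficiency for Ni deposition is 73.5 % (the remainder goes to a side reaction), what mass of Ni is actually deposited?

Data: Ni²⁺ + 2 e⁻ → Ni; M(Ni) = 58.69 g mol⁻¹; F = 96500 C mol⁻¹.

Q = I·t = 8.760 × 5570.0 = 48790 C.
n(e⁻) = 48790/96500 = 0.5056 mol; theoretically n(Ni) = 0.5056/2 = 0.2528 mol, m_theo = 14.84 g.
At 73.5 % efficiency, m_actual = 0.735 × 14.84 = 10.9 g.

10.9 g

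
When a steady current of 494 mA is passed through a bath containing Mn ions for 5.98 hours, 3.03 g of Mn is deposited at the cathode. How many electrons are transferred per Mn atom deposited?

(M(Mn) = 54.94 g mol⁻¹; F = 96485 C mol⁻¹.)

2

Q = I·t = 0.4940 A × 21528 s = 10630 C, so n(e⁻) = 10630/96485 = 0.1102 mol.
n(Mn) deposited = 3.03 / 54.94 = 0.05515 mol.
Electrons per atom = n(e⁻)/n(Mn) = 0.1102 / 0.05515 = 2.00 ≈ 2, so the ion is Mn²⁺.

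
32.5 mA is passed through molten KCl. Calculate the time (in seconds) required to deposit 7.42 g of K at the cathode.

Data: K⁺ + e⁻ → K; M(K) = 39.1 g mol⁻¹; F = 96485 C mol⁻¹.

n(K) = m/M = 7.42 / 39.1 = 0.1898 mol.
Each K atom requires 1 electron, so n(e⁻) = 1 × 0.1898 = 0.1898 mol.
Q = n(e⁻)·F = 0.1898 × 96485 = 18310 C.
t = Q/I = 18310 / 0.03250 A = 563400 s.

5.63 × 10⁵ s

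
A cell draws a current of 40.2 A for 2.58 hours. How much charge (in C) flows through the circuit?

Q = I·t = 40.20 A × 9288.0 s = 3.73 × 10⁵ C.

3.73 × 10⁵ C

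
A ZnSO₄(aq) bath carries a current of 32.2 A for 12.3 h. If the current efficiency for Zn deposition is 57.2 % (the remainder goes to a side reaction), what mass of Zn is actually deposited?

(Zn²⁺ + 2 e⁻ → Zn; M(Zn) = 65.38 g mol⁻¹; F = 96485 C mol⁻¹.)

276 g

Q = I·t = 32.20 × 44280 = 1426000 C.
n(e⁻) = 1426000/96485 = 14.78 mol; theoretically n(Zn) = 14.78/2 = 7.389 mol, m_theo = 483.1 g.
At 57.2 % efficiency, m_actual = 0.572 × 483.1 = 276 g.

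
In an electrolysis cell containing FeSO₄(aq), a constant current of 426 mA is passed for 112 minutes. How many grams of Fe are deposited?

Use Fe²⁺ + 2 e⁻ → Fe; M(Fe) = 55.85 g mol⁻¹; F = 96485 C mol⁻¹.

0.829 g

Q = I·t = 0.4260 A × 6720.0 s = 2863 C.
n(e⁻) = Q/F = 2863 / 96485 = 0.02967 mol.
Fe²⁺ + 2 e⁻ → Fe, so n(Fe) = n(e⁻)/2 = 0.01484 mol.
m = n·M = 0.01484 × 55.85 = 0.829 g.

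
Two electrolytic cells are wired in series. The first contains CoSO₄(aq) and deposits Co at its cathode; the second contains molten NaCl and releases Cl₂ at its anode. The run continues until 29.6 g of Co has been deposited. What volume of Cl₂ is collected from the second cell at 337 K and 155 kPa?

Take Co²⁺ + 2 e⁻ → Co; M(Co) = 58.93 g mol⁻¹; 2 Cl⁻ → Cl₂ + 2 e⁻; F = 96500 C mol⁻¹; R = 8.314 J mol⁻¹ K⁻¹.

9.08 L

n(Co) = 29.6 / 58.93 = 0.5023 mol, so n(e⁻) = 2 × 0.5023 = 1.005 mol.
The cells are in series, so the same 1.005 mol of electrons passes through the second cell.
2 Cl⁻ → Cl₂ + 2 e⁻ — 2 mol e⁻ per mol Cl₂, so n(Cl₂) = 1.005/2 = 0.5023 mol.
V = nRT/P = (0.5023 × 8.314 × 337) / (155 × 10³) = 0.00908 m³ = 9.08 L.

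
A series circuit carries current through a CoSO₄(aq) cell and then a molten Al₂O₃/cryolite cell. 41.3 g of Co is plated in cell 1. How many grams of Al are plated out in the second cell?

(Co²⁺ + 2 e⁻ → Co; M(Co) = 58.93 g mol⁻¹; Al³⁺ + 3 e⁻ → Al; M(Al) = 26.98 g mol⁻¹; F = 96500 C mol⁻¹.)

12.6 g

n(Co) = 41.3 / 58.93 = 0.7008 mol.
Since Co²⁺ + 2 e⁻ → Co, n(e⁻) passed = 2 × 0.7008 = 1.402 mol.
Cells in series carry the same charge, so the same 1.402 mol of electrons passes through cell 2.
Al³⁺ + 3 e⁻ → Al, so n(Al) = 1.402 / 3 = 0.4672 mol.
m(Al) = 0.4672 × 26.98 = 12.6 g.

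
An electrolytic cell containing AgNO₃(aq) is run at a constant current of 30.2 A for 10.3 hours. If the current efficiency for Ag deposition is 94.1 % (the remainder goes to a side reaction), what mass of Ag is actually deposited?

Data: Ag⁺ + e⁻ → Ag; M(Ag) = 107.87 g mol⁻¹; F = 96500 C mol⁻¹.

Q = I·t = 30.20 × 37080 = 1120000 C.
n(e⁻) = 1120000/96500 = 11.60 mol; theoretically n(Ag) = 11.60/1 = 11.60 mol, m_theo = 1252 g.
At 94.1 % efficiency, m_actual = 0.941 × 1252 = 1180 g.

1180 g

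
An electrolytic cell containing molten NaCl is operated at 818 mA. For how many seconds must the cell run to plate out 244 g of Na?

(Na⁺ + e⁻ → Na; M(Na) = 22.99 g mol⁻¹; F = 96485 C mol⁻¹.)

n(Na) = m/M = 244 / 22.99 = 10.61 mol.
Each Na atom requires 1 electron, so n(e⁻) = 1 × 10.61 = 10.61 mol.
Q = n(e⁻)·F = 10.61 × 96485 = 1024000 C.
t = Q/I = 1024000 / 0.8180 A = 1252000 s.

1.25 × 10⁶ s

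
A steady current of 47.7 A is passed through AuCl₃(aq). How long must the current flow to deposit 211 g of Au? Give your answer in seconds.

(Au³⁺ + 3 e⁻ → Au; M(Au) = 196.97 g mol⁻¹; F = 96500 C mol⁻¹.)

n(Au) = m/M = 211 / 196.97 = 1.071 mol.
Each Au atom requires 3 electrons, so n(e⁻) = 3 × 1.071 = 3.214 mol.
Q = n(e⁻)·F = 3.214 × 96500 = 310100 C.
t = Q/I = 310100 / 47.70 A = 6501 s.

6500 s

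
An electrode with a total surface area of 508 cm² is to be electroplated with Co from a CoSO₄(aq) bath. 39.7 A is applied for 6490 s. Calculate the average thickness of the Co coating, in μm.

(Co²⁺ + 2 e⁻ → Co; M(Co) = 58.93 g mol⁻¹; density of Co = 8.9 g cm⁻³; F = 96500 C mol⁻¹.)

174 μm

Q = I·t = 39.70 × 6490.0 = 257700 C; n(e⁻) = 2.670 mol.
n(Co) = n(e⁻)/2 = 1.335 mol, so m = 1.335 × 58.93 = 78.67 g.
Volume = m/ρ = 78.67 / 8.9 = 8.839 cm³.
Thickness = V/A = 8.839 / 508 = 0.0174 cm = 174 μm.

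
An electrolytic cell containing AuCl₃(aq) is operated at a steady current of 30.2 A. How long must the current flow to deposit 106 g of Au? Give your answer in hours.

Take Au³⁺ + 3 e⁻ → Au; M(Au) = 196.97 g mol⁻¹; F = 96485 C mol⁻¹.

n(Au) = m/M = 106 / 196.97 = 0.5382 mol.
Each Au atom requires 3 electrons, so n(e⁻) = 3 × 0.5382 = 1.614 mol.
Q = n(e⁻)·F = 1.614 × 96485 = 155800 C.
t = Q/I = 155800 / 30.20 A = 5158 s = 1.43 h.

1.43 h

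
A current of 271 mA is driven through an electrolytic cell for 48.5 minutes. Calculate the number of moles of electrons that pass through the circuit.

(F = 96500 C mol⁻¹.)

Q = I·t = 0.2710 A × 2910.0 s = 788.6 C.
n(e⁻) = Q/F = 788.6 / 96500 = 0.00817 mol.

0.00817 mol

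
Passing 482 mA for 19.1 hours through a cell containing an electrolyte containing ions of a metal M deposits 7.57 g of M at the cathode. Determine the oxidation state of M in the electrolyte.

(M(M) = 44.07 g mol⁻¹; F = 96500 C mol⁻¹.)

Q = I·t = 0.4820 A × 68760 s = 33140 C, so n(e⁻) = 33140/96500 = 0.3434 mol.
n(M) deposited = 7.57 / 44.07 = 0.1718 mol.
Electrons per atom = n(e⁻)/n(M) = 0.3434 / 0.1718 = 2.00 ≈ 2, so the ion is M²⁺.

+2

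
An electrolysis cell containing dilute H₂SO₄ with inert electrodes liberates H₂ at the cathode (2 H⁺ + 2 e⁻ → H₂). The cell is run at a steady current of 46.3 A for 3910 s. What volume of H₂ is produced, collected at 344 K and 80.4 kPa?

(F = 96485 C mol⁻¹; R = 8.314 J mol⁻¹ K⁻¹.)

33.4 L

Q = I·t = 46.30 A × 3910.0 s = 181000 C.
n(e⁻) = Q/F = 181000 / 96485 = 1.876 mol.
2 electrons are transferred per H₂ molecule, so n(H₂) = 1.876 / 2 = 0.9381 mol.
V = nRT/P = (0.9381 × 8.314 × 344) / (80.4 × 10³ Pa) = 0.0334 m³ = 33.4 L.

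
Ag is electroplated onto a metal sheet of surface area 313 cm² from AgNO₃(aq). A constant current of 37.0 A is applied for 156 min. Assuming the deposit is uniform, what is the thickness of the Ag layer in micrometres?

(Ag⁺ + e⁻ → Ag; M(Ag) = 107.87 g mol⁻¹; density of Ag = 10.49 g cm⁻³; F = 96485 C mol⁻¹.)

1180 μm

Q = I·t = 37.00 × 9360.0 = 346300 C; n(e⁻) = 3.589 mol.
n(Ag) = n(e⁻)/1 = 3.589 mol, so m = 3.589 × 107.87 = 387.2 g.
Volume = m/ρ = 387.2 / 10.49 = 36.91 cm³.
Thickness = V/A = 36.91 / 313 = 0.118 cm = 1180 μm.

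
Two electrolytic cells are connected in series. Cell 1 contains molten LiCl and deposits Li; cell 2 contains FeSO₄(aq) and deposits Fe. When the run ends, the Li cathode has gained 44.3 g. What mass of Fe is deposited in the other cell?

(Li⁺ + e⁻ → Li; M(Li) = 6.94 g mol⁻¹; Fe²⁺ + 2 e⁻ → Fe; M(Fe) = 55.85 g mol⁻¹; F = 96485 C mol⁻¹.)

178 g

n(Li) = 44.3 / 6.94 = 6.383 mol.
Since Li⁺ + e⁻ → Li, n(e⁻) passed = 1 × 6.383 = 6.383 mol.
Cells in series carry the same charge, so the same 6.383 mol of electrons passes through cell 2.
Fe²⁺ + 2 e⁻ → Fe, so n(Fe) = 6.383 / 2 = 3.192 mol.
m(Fe) = 3.192 × 55.85 = 178 g.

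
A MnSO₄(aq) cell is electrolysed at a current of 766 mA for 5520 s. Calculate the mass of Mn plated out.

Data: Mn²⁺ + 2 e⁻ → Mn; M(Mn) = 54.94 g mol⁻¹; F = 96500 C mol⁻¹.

Q = I·t = 0.7660 A × 5520.0 s = 4228 C.
n(e⁻) = Q/F = 4228 / 96500 = 0.04382 mol.
Mn²⁺ + 2 e⁻ → Mn, so n(Mn) = n(e⁻)/2 = 0.02191 mol.
m = n·M = 0.02191 × 54.94 = 1.20 g.

1.20 g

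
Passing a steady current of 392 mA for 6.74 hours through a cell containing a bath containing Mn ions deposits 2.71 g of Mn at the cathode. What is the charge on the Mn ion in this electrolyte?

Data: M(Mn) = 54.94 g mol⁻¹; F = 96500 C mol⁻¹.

+2

Q = I·t = 0.3920 A × 24264 s = 9511 C, so n(e⁻) = 9511/96500 = 0.09856 mol.
n(Mn) deposited = 2.71 / 54.94 = 0.04933 mol.
Electrons per atom = n(e⁻)/n(Mn) = 0.09856 / 0.04933 = 2.00 ≈ 2, so the ion is Mn²⁺.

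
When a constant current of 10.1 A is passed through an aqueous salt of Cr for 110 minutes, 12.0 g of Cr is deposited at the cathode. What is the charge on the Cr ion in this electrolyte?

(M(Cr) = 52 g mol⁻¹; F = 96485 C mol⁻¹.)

+3

Q = I·t = 10.10 A × 6600.0 s = 66660 C, so n(e⁻) = 66660/96485 = 0.6909 mol.
n(Cr) deposited = 12.0 / 52 = 0.2308 mol.
Electrons per atom = n(e⁻)/n(Cr) = 0.6909 / 0.2308 = 2.99 ≈ 3, so the ion is Cr³⁺.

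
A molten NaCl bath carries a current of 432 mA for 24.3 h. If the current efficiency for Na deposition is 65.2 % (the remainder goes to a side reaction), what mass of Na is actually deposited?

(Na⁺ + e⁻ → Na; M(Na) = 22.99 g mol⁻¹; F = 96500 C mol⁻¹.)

Q = I·t = 0.4320 × 87480 = 37790 C.
n(e⁻) = 37790/96500 = 0.3916 mol; theoretically n(Na) = 0.3916/1 = 0.3916 mol, m_theo = 9.003 g.
At 65.2 % efficiency, m_actual = 0.652 × 9.003 = 5.87 g.

5.87 g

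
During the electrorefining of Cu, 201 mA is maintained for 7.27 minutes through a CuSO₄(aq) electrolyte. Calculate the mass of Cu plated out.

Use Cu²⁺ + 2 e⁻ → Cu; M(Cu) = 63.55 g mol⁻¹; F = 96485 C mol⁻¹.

0.0289 g

Q = I·t = 0.2010 A × 436.20 s = 87.68 C.
n(e⁻) = Q/F = 87.68 / 96485 = 0.0009087 mol.
Cu²⁺ + 2 e⁻ → Cu, so n(Cu) = n(e⁻)/2 = 0.0004544 mol.
m = n·M = 0.0004544 × 63.55 = 0.0289 g.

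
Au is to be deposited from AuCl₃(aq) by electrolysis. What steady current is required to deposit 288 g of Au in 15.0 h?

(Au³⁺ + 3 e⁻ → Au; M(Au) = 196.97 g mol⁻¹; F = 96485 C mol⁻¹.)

n(Au) = 288 / 196.97 = 1.462 mol.
n(e⁻) = 3 × 1.462 = 4.386 mol.
Q = n(e⁻)·F = 4.386 × 96485 = 423200 C.
I = Q/t = 423200 / 54000 s = 7.84 A.

7.84 A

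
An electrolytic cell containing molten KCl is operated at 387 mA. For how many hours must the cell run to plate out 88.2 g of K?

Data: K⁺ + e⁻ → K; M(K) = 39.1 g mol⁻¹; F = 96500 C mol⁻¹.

n(K) = m/M = 88.2 / 39.1 = 2.256 mol.
Each K atom requires 1 electron, so n(e⁻) = 1 × 2.256 = 2.256 mol.
Q = n(e⁻)·F = 2.256 × 96500 = 217700 C.
t = Q/I = 217700 / 0.3870 A = 562500 s = 156 h.

156 h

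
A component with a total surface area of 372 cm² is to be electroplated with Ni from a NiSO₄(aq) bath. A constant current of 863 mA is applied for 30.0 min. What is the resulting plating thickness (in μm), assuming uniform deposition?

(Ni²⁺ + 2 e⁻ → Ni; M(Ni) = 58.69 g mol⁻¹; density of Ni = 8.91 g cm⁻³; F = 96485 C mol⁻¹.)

Q = I·t = 0.8630 × 1800.0 = 1553 C; n(e⁻) = 0.01610 mol.
n(Ni) = n(e⁻)/2 = 0.008050 mol, so m = 0.008050 × 58.69 = 0.4725 g.
Volume = m/ρ = 0.4725 / 8.91 = 0.05302 cm³.
Thickness = V/A = 0.05302 / 372 = 1.43 × 10⁻⁴ cm = 1.43 μm.

1.43 μm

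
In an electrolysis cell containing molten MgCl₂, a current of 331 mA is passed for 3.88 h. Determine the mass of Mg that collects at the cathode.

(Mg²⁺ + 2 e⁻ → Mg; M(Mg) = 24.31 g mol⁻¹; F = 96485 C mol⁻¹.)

0.582 g

Q = I·t = 0.3310 A × 13968 s = 4623 C.
n(e⁻) = Q/F = 4623 / 96485 = 0.04792 mol.
Mg²⁺ + 2 e⁻ → Mg, so n(Mg) = n(e⁻)/2 = 0.02396 mol.
m = n·M = 0.02396 × 24.31 = 0.582 g.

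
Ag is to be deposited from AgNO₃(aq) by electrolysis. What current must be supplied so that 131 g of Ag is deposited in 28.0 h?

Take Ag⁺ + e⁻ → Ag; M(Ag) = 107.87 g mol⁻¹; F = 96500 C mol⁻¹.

1.16 A

n(Ag) = 131 / 107.87 = 1.214 mol.
n(e⁻) = 1 × 1.214 = 1.214 mol.
Q = n(e⁻)·F = 1.214 × 96500 = 117200 C.
I = Q/t = 117200 / 100800 s = 1.16 A.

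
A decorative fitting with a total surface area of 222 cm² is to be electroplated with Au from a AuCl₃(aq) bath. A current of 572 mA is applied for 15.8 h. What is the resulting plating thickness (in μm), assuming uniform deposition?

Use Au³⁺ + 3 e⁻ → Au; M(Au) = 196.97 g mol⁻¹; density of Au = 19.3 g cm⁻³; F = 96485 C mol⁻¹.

51.7 μm

Q = I·t = 0.5720 × 56880 = 32540 C; n(e⁻) = 0.3372 mol.
n(Au) = n(e⁻)/3 = 0.1124 mol, so m = 0.1124 × 196.97 = 22.14 g.
Volume = m/ρ = 22.14 / 19.3 = 1.147 cm³.
Thickness = V/A = 1.147 / 222 = 0.00517 cm = 51.7 μm.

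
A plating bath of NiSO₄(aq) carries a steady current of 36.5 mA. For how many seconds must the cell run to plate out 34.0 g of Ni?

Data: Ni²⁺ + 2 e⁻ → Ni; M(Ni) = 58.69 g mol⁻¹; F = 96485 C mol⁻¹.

n(Ni) = m/M = 34.0 / 58.69 = 0.5793 mol.
Each Ni atom requires 2 electrons, so n(e⁻) = 2 × 0.5793 = 1.159 mol.
Q = n(e⁻)·F = 1.159 × 96485 = 111800 C.
t = Q/I = 111800 / 0.03650 A = 3063000 s.

3.06 × 10⁶ s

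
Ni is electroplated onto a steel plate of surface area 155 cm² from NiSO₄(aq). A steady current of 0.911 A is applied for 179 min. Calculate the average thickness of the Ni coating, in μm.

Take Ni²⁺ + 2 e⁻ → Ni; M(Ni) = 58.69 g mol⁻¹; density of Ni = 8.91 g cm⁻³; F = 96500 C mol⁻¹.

21.5 μm

Q = I·t = 0.9110 × 10740 = 9784 C; n(e⁻) = 0.1014 mol.
n(Ni) = n(e⁻)/2 = 0.05070 mol, so m = 0.05070 × 58.69 = 2.975 g.
Volume = m/ρ = 2.975 / 8.91 = 0.3339 cm³.
Thickness = V/A = 0.3339 / 155 = 0.00215 cm = 21.5 μm.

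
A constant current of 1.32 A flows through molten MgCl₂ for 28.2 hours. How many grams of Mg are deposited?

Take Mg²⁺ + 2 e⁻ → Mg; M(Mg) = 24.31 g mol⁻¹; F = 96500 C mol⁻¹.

16.9 g

Q = I·t = 1.320 A × 101520 s = 134000 C.
n(e⁻) = Q/F = 134000 / 96500 = 1.389 mol.
Mg²⁺ + 2 e⁻ → Mg, so n(Mg) = n(e⁻)/2 = 0.6943 mol.
m = n·M = 0.6943 × 24.31 = 16.9 g.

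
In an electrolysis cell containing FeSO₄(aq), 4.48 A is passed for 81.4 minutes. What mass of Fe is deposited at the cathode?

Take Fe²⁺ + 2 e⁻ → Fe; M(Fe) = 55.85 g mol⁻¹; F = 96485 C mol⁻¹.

6.33 g

Q = I·t = 4.480 A × 4884.0 s = 21880 C.
n(e⁻) = Q/F = 21880 / 96485 = 0.2268 mol.
Fe²⁺ + 2 e⁻ → Fe, so n(Fe) = n(e⁻)/2 = 0.1134 mol.
m = n·M = 0.1134 × 55.85 = 6.33 g.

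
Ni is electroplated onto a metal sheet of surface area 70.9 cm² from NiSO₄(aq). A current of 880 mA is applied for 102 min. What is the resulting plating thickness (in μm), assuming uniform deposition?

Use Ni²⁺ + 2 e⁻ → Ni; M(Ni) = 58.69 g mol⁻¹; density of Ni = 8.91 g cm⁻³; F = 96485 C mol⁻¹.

25.9 μm

Q = I·t = 0.8800 × 6120.0 = 5386 C; n(e⁻) = 0.05582 mol.
n(Ni) = n(e⁻)/2 = 0.02791 mol, so m = 0.02791 × 58.69 = 1.638 g.
Volume = m/ρ = 1.638 / 8.91 = 0.1838 cm³.
Thickness = V/A = 0.1838 / 70.9 = 0.00259 cm = 25.9 μm.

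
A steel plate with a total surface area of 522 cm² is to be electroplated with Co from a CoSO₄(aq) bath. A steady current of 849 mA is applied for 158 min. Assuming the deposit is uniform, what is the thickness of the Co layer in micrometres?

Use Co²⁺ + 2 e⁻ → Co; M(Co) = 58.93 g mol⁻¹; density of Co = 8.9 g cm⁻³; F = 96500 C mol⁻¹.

5.29 μm

Q = I·t = 0.8490 × 9480.0 = 8049 C; n(e⁻) = 0.08340 mol.
n(Co) = n(e⁻)/2 = 0.04170 mol, so m = 0.04170 × 58.93 = 2.458 g.
Volume = m/ρ = 2.458 / 8.9 = 0.2761 cm³.
Thickness = V/A = 0.2761 / 522 = 5.29 × 10⁻⁴ cm = 5.29 μm.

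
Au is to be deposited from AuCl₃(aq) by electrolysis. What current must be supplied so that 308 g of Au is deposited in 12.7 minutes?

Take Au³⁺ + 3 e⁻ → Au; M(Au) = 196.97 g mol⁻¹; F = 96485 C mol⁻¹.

594 A

n(Au) = 308 / 196.97 = 1.564 mol.
n(e⁻) = 3 × 1.564 = 4.691 mol.
Q = n(e⁻)·F = 4.691 × 96485 = 452600 C.
I = Q/t = 452600 / 762.00 s = 594 A.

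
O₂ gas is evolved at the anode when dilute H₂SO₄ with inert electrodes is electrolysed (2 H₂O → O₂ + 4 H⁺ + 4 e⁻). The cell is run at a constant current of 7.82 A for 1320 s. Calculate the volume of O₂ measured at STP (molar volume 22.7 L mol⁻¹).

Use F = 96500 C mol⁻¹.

Q = I·t = 7.820 A × 1320.0 s = 10320 C.
n(e⁻) = Q/F = 10320 / 96500 = 0.1070 mol.
4 electrons are transferred per O₂ molecule, so n(O₂) = 0.1070 / 4 = 0.02674 mol.
V = n × V_m = 0.02674 × 22.7 = 0.607 L.

0.607 L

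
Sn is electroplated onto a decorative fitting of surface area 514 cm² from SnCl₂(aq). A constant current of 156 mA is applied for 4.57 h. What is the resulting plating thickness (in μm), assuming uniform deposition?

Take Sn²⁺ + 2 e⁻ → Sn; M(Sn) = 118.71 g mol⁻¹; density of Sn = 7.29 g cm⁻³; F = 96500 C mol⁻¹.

Q = I·t = 0.1560 × 16452 = 2567 C; n(e⁻) = 0.02660 mol.
n(Sn) = n(e⁻)/2 = 0.01330 mol, so m = 0.01330 × 118.71 = 1.579 g.
Volume = m/ρ = 1.579 / 7.29 = 0.2165 cm³.
Thickness = V/A = 0.2165 / 514 = 4.21 × 10⁻⁴ cm = 4.21 μm.

4.21 μm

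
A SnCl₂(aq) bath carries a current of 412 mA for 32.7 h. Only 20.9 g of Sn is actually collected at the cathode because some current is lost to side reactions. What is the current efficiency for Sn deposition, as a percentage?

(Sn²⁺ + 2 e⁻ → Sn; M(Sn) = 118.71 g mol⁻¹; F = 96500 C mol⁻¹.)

Q = I·t = 0.4120 × 117720 = 48500 C; n(e⁻) = 48500/96500 = 0.5026 mol.
Theoretical n(Sn) = n(e⁻)/2 = 0.2513 mol, i.e. m_theo = 0.2513 × 118.71 = 29.83 g.
Efficiency = m_actual / m_theo = 20.9 / 29.83 = 70.1 %.

70.1 %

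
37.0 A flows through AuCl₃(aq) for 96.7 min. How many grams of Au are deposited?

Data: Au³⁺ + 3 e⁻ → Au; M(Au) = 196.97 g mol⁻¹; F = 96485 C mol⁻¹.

Q = I·t = 37.00 A × 5802.0 s = 214700 C.
n(e⁻) = Q/F = 214700 / 96485 = 2.225 mol.
Au³⁺ + 3 e⁻ → Au, so n(Au) = n(e⁻)/3 = 0.7416 mol.
m = n·M = 0.7416 × 196.97 = 146 g.

146 g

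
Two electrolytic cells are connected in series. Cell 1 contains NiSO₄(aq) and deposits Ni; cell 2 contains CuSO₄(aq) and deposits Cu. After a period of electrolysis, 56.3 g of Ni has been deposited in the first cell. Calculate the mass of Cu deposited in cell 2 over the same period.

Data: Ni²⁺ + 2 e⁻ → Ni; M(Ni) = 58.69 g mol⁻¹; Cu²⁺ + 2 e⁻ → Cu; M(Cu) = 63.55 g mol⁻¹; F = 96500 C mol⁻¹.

n(Ni) = 56.3 / 58.69 = 0.9593 mol.
Since Ni²⁺ + 2 e⁻ → Ni, n(e⁻) passed = 2 × 0.9593 = 1.919 mol.
Cells in series carry the same charge, so the same 1.919 mol of electrons passes through cell 2.
Cu²⁺ + 2 e⁻ → Cu, so n(Cu) = 1.919 / 2 = 0.9593 mol.
m(Cu) = 0.9593 × 63.55 = 61.0 g.

61.0 g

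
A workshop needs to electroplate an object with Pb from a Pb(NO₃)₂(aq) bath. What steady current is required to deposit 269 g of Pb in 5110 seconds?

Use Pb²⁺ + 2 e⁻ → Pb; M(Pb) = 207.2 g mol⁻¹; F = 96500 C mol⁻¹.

n(Pb) = 269 / 207.2 = 1.298 mol.
n(e⁻) = 2 × 1.298 = 2.597 mol.
Q = n(e⁻)·F = 2.597 × 96500 = 250600 C.
I = Q/t = 250600 / 5110.0 s = 49.0 A.

49.0 A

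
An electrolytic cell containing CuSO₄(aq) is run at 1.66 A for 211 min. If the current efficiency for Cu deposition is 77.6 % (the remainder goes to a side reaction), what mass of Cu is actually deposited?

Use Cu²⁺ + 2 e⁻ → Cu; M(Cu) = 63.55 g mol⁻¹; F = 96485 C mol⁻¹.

5.37 g

Q = I·t = 1.660 × 12660 = 21020 C.
n(e⁻) = 21020/96485 = 0.2178 mol; theoretically n(Cu) = 0.2178/2 = 0.1089 mol, m_theo = 6.921 g.
At 77.6 % efficiency, m_actual = 0.776 × 6.921 = 5.37 g.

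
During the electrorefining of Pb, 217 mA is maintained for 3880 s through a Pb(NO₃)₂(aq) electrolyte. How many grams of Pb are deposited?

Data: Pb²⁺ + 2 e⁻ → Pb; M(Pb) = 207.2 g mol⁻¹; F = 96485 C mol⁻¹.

0.904 g

Q = I·t = 0.2170 A × 3880.0 s = 842.0 C.
n(e⁻) = Q/F = 842.0 / 96485 = 0.008726 mol.
Pb²⁺ + 2 e⁻ → Pb, so n(Pb) = n(e⁻)/2 = 0.004363 mol.
m = n·M = 0.004363 × 207.2 = 0.904 g.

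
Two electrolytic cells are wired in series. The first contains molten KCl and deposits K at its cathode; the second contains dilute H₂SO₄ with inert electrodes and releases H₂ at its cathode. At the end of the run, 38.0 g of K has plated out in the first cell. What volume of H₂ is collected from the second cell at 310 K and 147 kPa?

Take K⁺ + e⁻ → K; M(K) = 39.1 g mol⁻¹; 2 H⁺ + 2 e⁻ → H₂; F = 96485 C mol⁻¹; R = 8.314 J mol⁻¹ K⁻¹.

n(K) = 38.0 / 39.1 = 0.9719 mol, so n(e⁻) = 1 × 0.9719 = 0.9719 mol.
The cells are in series, so the same 0.9719 mol of electrons passes through the second cell.
2 H⁺ + 2 e⁻ → H₂ — 2 mol e⁻ per mol H₂, so n(H₂) = 0.9719/2 = 0.4859 mol.
V = nRT/P = (0.4859 × 8.314 × 310) / (147 × 10³) = 0.00852 m³ = 8.52 L.

8.52 L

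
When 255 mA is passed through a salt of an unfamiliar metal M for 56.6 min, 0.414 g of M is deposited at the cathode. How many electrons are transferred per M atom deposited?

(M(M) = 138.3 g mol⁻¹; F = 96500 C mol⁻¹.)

3

Q = I·t = 0.2550 A × 3396.0 s = 866.0 C, so n(e⁻) = 866.0/96500 = 0.008974 mol.
n(M) deposited = 0.414 / 138.3 = 0.002993 mol.
Electrons per atom = n(e⁻)/n(M) = 0.008974 / 0.002993 = 3.00 ≈ 3, so the ion is M³⁺.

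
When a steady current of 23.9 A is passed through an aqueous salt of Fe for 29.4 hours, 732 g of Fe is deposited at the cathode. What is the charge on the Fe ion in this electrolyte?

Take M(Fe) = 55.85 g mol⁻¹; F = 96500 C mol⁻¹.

Q = I·t = 23.90 A × 105840 s = 2530000 C, so n(e⁻) = 2530000/96500 = 26.21 mol.
n(Fe) deposited = 732 / 55.85 = 13.11 mol.
Electrons per atom = n(e⁻)/n(Fe) = 26.21 / 13.11 = 2.00 ≈ 2, so the ion is Fe²⁺.

+2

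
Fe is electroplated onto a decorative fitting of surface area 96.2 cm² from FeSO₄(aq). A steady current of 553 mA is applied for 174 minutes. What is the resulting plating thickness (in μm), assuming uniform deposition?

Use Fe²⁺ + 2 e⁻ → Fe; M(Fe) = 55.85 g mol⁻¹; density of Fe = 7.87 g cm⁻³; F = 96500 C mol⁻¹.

Q = I·t = 0.5530 × 10440 = 5773 C; n(e⁻) = 0.05983 mol.
n(Fe) = n(e⁻)/2 = 0.02991 mol, so m = 0.02991 × 55.85 = 1.671 g.
Volume = m/ρ = 1.671 / 7.87 = 0.2123 cm³.
Thickness = V/A = 0.2123 / 96.2 = 0.00221 cm = 22.1 μm.

22.1 μm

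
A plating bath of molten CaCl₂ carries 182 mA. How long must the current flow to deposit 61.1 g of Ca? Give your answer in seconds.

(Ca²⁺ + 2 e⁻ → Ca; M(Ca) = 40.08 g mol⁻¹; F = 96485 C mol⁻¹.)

n(Ca) = m/M = 61.1 / 40.08 = 1.524 mol.
Each Ca atom requires 2 electrons, so n(e⁻) = 2 × 1.524 = 3.049 mol.
Q = n(e⁻)·F = 3.049 × 96485 = 294200 C.
t = Q/I = 294200 / 0.1820 A = 1616000 s.

1.62 × 10⁶ s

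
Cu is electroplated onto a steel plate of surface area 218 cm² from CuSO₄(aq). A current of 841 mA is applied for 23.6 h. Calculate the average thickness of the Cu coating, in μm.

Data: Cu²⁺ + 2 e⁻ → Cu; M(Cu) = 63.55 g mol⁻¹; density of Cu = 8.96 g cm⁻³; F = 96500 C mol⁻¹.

Q = I·t = 0.8410 × 84960 = 71450 C; n(e⁻) = 0.7404 mol.
n(Cu) = n(e⁻)/2 = 0.3702 mol, so m = 0.3702 × 63.55 = 23.53 g.
Volume = m/ρ = 23.53 / 8.96 = 2.626 cm³.
Thickness = V/A = 2.626 / 218 = 0.0120 cm = 120 μm.

120 μm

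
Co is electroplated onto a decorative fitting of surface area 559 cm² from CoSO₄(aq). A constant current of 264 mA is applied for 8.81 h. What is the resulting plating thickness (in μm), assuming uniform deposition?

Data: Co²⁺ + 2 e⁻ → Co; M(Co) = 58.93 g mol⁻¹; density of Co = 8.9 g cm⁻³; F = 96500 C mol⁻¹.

Q = I·t = 0.2640 × 31716 = 8373 C; n(e⁻) = 0.08677 mol.
n(Co) = n(e⁻)/2 = 0.04338 mol, so m = 0.04338 × 58.93 = 2.557 g.
Volume = m/ρ = 2.557 / 8.9 = 0.2873 cm³.
Thickness = V/A = 0.2873 / 559 = 5.14 × 10⁻⁴ cm = 5.14 μm.

5.14 μm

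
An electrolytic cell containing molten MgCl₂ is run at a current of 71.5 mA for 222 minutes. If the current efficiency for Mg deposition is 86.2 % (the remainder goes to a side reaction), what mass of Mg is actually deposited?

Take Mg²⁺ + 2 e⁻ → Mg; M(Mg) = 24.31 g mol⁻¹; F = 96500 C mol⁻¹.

0.103 g

Q = I·t = 0.07150 × 13320 = 952.4 C.
n(e⁻) = 952.4/96500 = 0.009869 mol; theoretically n(Mg) = 0.009869/2 = 0.004935 mol, m_theo = 0.1200 g.
At 86.2 % efficiency, m_actual = 0.862 × 0.1200 = 0.103 g.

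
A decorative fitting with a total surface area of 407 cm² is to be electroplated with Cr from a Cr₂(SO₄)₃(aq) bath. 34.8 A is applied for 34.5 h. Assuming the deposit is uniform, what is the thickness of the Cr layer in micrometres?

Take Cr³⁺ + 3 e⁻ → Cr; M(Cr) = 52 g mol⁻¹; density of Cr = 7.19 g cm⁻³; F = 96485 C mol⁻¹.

2650 μm

Q = I·t = 34.80 × 124200 = 4322000 C; n(e⁻) = 44.80 mol.
n(Cr) = n(e⁻)/3 = 14.93 mol, so m = 14.93 × 52 = 776.5 g.
Volume = m/ρ = 776.5 / 7.19 = 108.0 cm³.
Thickness = V/A = 108.0 / 407 = 0.265 cm = 2650 μm.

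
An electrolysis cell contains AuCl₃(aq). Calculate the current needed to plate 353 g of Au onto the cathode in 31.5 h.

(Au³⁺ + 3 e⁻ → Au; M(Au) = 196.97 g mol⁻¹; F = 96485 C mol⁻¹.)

4.57 A

n(Au) = 353 / 196.97 = 1.792 mol.
n(e⁻) = 3 × 1.792 = 5.376 mol.
Q = n(e⁻)·F = 5.376 × 96485 = 518700 C.
I = Q/t = 518700 / 113400 s = 4.57 A.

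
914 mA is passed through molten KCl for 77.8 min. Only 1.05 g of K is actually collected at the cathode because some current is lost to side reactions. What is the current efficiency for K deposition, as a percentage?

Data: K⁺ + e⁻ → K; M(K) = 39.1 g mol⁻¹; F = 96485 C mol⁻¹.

Q = I·t = 0.9140 × 4668.0 = 4267 C; n(e⁻) = 4267/96485 = 0.04422 mol.
Theoretical n(K) = n(e⁻)/1 = 0.04422 mol, i.e. m_theo = 0.04422 × 39.1 = 1.729 g.
Efficiency = m_actual / m_theo = 1.05 / 1.729 = 60.7 %.

60.7 %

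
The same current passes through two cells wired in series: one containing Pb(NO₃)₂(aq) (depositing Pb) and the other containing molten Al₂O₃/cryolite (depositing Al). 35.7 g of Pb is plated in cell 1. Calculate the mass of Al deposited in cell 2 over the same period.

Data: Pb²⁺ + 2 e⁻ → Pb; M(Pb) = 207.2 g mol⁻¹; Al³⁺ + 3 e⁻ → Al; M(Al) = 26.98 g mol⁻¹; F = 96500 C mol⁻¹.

3.10 g

n(Pb) = 35.7 / 207.2 = 0.1723 mol.
Since Pb²⁺ + 2 e⁻ → Pb, n(e⁻) passed = 2 × 0.1723 = 0.3446 mol.
Cells in series carry the same charge, so the same 0.3446 mol of electrons passes through cell 2.
Al³⁺ + 3 e⁻ → Al, so n(Al) = 0.3446 / 3 = 0.1149 mol.
m(Al) = 0.1149 × 26.98 = 3.10 g.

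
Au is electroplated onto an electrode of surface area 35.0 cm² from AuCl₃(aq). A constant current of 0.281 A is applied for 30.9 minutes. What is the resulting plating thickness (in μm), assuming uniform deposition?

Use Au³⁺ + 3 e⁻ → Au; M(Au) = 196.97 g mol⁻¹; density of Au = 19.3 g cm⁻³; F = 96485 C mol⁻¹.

5.25 μm

Q = I·t = 0.2810 × 1854.0 = 521.0 C; n(e⁻) = 0.005400 mol.
n(Au) = n(e⁻)/3 = 0.001800 mol, so m = 0.001800 × 196.97 = 0.3545 g.
Volume = m/ρ = 0.3545 / 19.3 = 0.01837 cm³.
Thickness = V/A = 0.01837 / 35.0 = 5.25 × 10⁻⁴ cm = 5.25 μm.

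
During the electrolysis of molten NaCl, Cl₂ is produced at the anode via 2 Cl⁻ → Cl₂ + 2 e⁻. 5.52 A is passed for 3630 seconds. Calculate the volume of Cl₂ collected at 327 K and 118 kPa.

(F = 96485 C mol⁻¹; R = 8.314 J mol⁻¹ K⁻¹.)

2.39 L

Q = I·t = 5.520 A × 3630.0 s = 20040 C.
n(e⁻) = Q/F = 20040 / 96485 = 0.2077 mol.
2 electrons are transferred per Cl₂ molecule, so n(Cl₂) = 0.2077 / 2 = 0.1038 mol.
V = nRT/P = (0.1038 × 8.314 × 327) / (118 × 10³ Pa) = 0.00239 m³ = 2.39 L.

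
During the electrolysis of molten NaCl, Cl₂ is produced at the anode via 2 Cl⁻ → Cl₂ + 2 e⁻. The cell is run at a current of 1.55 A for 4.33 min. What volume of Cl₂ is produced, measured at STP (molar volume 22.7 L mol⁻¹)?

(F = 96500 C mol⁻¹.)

Q = I·t = 1.550 A × 259.80 s = 402.7 C.
n(e⁻) = Q/F = 402.7 / 96500 = 0.004173 mol.
2 electrons are transferred per Cl₂ molecule, so n(Cl₂) = 0.004173 / 2 = 0.002086 mol.
V = n × V_m = 0.002086 × 22.7 = 0.0474 L.

0.0474 L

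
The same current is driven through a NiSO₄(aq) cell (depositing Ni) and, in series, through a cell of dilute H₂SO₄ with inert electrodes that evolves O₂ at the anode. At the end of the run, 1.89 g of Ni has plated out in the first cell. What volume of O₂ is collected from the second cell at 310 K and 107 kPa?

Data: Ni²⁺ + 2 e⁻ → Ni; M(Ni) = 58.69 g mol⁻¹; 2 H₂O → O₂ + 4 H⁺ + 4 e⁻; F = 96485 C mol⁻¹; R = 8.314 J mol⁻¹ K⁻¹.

0.388 L

n(Ni) = 1.89 / 58.69 = 0.03220 mol, so n(e⁻) = 2 × 0.03220 = 0.06441 mol.
The cells are in series, so the same 0.06441 mol of electrons passes through the second cell.
2 H₂O → O₂ + 4 H⁺ + 4 e⁻ — 4 mol e⁻ per mol O₂, so n(O₂) = 0.06441/4 = 0.01610 mol.
V = nRT/P = (0.01610 × 8.314 × 310) / (107 × 10³) = 3.88 × 10⁻⁴ m³ = 0.388 L.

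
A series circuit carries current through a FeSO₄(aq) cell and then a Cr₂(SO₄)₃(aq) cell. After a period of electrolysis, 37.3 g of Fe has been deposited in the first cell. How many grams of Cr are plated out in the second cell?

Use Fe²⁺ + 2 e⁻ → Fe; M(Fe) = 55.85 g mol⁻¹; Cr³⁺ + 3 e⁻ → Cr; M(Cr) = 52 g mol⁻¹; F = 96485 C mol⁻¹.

n(Fe) = 37.3 / 55.85 = 0.6679 mol.
Since Fe²⁺ + 2 e⁻ → Fe, n(e⁻) passed = 2 × 0.6679 = 1.336 mol.
Cells in series carry the same charge, so the same 1.336 mol of electrons passes through cell 2.
Cr³⁺ + 3 e⁻ → Cr, so n(Cr) = 1.336 / 3 = 0.4452 mol.
m(Cr) = 0.4452 × 52 = 23.2 g.

23.2 g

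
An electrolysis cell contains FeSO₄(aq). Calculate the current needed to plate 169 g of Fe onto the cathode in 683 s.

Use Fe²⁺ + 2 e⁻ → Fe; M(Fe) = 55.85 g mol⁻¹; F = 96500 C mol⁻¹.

n(Fe) = 169 / 55.85 = 3.026 mol.
n(e⁻) = 2 × 3.026 = 6.052 mol.
Q = n(e⁻)·F = 6.052 × 96500 = 584000 C.
I = Q/t = 584000 / 683.00 s = 855 A.

855 A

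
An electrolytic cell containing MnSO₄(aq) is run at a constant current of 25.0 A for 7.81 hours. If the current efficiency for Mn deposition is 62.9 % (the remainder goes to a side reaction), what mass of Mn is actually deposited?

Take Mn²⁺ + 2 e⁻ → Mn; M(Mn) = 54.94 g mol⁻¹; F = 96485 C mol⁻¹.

Q = I·t = 25.00 × 28116 = 702900 C.
n(e⁻) = 702900/96485 = 7.285 mol; theoretically n(Mn) = 7.285/2 = 3.643 mol, m_theo = 200.1 g.
At 62.9 % efficiency, m_actual = 0.629 × 200.1 = 126 g.

126 g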